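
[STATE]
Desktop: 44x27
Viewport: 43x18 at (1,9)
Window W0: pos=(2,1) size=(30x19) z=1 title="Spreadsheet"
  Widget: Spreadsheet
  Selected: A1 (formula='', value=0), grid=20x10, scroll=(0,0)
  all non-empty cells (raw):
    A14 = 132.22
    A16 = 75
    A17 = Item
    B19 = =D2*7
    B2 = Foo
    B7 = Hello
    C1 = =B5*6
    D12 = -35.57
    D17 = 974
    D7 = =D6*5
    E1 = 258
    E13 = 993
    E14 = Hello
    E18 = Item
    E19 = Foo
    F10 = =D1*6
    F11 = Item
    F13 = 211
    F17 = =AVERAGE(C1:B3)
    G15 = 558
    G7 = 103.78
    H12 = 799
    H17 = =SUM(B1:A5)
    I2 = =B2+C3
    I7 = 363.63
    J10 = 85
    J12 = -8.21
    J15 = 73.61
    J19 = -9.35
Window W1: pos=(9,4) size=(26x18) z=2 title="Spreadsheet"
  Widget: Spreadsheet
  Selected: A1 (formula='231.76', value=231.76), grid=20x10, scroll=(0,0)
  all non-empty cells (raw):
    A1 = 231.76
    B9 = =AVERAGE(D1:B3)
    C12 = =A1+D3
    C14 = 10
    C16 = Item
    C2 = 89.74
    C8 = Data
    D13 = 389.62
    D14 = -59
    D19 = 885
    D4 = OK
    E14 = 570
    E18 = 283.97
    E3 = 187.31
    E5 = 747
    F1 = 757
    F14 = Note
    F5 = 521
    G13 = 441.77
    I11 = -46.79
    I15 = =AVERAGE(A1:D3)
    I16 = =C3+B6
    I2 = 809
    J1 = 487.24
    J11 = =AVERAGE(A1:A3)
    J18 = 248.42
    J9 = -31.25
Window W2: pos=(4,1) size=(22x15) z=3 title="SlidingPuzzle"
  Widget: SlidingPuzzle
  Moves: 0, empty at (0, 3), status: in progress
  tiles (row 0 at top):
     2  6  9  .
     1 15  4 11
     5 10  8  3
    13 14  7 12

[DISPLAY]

 ┃ ┃│  5 │ 10 │  8 │  3 ┃--------┃         
 ┃ ┃├────┼────┼────┼────┃   0    ┃         
 ┃ ┃│ 13 │ 14 │  7 │ 12 ┃   0   8┃         
 ┃ ┃└────┴────┴────┴────┃   0    ┃         
 ┃ ┃Moves: 0            ┃   0    ┃         
 ┃ ┃                    ┃   0    ┃         
 ┃ ┗━━━━━━━━━━━━━━━━━━━━┛   0    ┃         
 ┃ 10   ┃  7        0       0    ┃         
 ┃ 11   ┃  8        0       0Data┃         
 ┃ 12   ┃  9        0    9.97    ┃         
 ┗━━━━━━┃ 10        0       0    ┃         
        ┃ 11        0       0    ┃         
        ┗━━━━━━━━━━━━━━━━━━━━━━━━┛         
                                           
                                           
                                           
                                           
                                           


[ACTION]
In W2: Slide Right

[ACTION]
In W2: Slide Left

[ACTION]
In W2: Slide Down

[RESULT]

 ┃ ┃│  5 │ 10 │  8 │  3 ┃--------┃         
 ┃ ┃├────┼────┼────┼────┃   0    ┃         
 ┃ ┃│ 13 │ 14 │  7 │ 12 ┃   0   8┃         
 ┃ ┃└────┴────┴────┴────┃   0    ┃         
 ┃ ┃Moves: 2            ┃   0    ┃         
 ┃ ┃                    ┃   0    ┃         
 ┃ ┗━━━━━━━━━━━━━━━━━━━━┛   0    ┃         
 ┃ 10   ┃  7        0       0    ┃         
 ┃ 11   ┃  8        0       0Data┃         
 ┃ 12   ┃  9        0    9.97    ┃         
 ┗━━━━━━┃ 10        0       0    ┃         
        ┃ 11        0       0    ┃         
        ┗━━━━━━━━━━━━━━━━━━━━━━━━┛         
                                           
                                           
                                           
                                           
                                           


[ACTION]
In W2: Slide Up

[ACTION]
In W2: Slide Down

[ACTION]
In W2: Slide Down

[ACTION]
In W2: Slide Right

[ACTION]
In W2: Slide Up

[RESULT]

 ┃ ┃│  5 │ 10 │  8 │  3 ┃--------┃         
 ┃ ┃├────┼────┼────┼────┃   0    ┃         
 ┃ ┃│ 13 │ 14 │  7 │ 12 ┃   0   8┃         
 ┃ ┃└────┴────┴────┴────┃   0    ┃         
 ┃ ┃Moves: 6            ┃   0    ┃         
 ┃ ┃                    ┃   0    ┃         
 ┃ ┗━━━━━━━━━━━━━━━━━━━━┛   0    ┃         
 ┃ 10   ┃  7        0       0    ┃         
 ┃ 11   ┃  8        0       0Data┃         
 ┃ 12   ┃  9        0    9.97    ┃         
 ┗━━━━━━┃ 10        0       0    ┃         
        ┃ 11        0       0    ┃         
        ┗━━━━━━━━━━━━━━━━━━━━━━━━┛         
                                           
                                           
                                           
                                           
                                           


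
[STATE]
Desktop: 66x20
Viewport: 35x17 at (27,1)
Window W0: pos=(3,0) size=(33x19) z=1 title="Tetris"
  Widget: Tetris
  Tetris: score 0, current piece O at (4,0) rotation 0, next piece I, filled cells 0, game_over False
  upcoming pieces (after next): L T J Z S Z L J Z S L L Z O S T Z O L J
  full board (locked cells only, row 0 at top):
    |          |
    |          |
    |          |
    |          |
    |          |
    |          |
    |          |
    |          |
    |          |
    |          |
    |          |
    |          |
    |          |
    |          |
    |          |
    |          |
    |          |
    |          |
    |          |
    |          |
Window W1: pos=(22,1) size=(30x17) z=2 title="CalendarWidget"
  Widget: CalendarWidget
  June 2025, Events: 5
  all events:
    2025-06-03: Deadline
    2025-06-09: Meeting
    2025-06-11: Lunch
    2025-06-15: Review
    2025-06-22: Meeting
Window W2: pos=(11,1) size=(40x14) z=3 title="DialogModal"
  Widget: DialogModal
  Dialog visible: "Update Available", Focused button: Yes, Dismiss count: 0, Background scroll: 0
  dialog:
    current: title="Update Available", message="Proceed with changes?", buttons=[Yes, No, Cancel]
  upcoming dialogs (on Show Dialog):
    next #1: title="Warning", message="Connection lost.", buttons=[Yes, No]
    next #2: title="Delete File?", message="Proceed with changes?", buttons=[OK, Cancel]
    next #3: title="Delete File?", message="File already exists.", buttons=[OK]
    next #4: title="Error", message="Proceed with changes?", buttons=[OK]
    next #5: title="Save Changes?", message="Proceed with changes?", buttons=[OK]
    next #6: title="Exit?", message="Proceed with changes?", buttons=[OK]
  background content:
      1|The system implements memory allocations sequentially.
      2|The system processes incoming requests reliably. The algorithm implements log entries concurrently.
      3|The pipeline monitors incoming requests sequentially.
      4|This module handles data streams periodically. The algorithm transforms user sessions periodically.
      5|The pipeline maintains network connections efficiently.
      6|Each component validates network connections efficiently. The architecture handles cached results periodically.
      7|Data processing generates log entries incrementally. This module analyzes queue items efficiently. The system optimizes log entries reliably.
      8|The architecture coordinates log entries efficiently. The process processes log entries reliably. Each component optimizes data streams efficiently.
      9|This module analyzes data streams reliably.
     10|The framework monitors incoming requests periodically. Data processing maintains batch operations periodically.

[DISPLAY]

━━━━━━━━━━━━━━━━━━━━━━━┓┓          
                       ┃┃          
───────────────────────┨┨          
ements memory allocatio┃┃          
esses incoming requests┃┃          
───────────────┐request┃┃          
te Available   │s perio┃┃          
 with changes? │connect┃┃          
 No   Cancel   │k conne┃┃          
───────────────┘ntries ┃┃          
e coordinates log entri┃┃          
lyzes data streams reli┃┃          
onitors incoming reques┃┃          
━━━━━━━━━━━━━━━━━━━━━━━┛┃          
                        ┃          
                        ┃          
━━━━━━━━━━━━━━━━━━━━━━━━┛          


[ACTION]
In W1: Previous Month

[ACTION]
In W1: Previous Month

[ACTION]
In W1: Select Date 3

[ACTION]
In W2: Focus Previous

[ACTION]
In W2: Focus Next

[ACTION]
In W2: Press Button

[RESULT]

━━━━━━━━━━━━━━━━━━━━━━━┓┓          
                       ┃┃          
───────────────────────┨┨          
ements memory allocatio┃┃          
esses incoming requests┃┃          
nitors incoming request┃┃          
dles data streams perio┃┃          
intains network connect┃┃          
validates network conne┃┃          
 generates log entries ┃┃          
e coordinates log entri┃┃          
lyzes data streams reli┃┃          
onitors incoming reques┃┃          
━━━━━━━━━━━━━━━━━━━━━━━┛┃          
                        ┃          
                        ┃          
━━━━━━━━━━━━━━━━━━━━━━━━┛          


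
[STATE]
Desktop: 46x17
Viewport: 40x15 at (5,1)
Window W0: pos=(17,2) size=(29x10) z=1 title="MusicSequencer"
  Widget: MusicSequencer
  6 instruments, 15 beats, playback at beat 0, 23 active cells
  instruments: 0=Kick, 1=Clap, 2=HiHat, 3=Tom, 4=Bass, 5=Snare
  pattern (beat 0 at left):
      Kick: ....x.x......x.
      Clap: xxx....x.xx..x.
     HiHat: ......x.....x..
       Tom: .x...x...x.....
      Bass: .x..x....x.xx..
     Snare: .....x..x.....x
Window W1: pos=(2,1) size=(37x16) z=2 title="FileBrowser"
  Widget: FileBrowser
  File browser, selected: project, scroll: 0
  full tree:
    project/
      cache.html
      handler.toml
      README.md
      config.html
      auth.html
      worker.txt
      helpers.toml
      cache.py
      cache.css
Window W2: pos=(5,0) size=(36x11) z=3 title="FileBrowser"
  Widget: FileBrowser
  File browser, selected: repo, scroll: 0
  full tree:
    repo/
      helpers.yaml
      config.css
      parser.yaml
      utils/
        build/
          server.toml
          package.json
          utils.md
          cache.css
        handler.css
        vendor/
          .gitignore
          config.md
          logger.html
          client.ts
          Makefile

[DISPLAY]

┃ FileBrowser                      ┃    
┠──────────────────────────────────┨━━━━
┃> [-] repo/                       ┃    
┃    helpers.yaml                  ┃────
┃    config.css                    ┃    
┃    parser.yaml                   ┃    
┃    [+] utils/                    ┃    
┃                                  ┃    
┃                                  ┃    
┗━━━━━━━━━━━━━━━━━━━━━━━━━━━━━━━━━━┛    
  helpers.toml                   ┃━━━━━━
  cache.py                       ┃      
  cache.css                      ┃      
                                 ┃      
                                 ┃      


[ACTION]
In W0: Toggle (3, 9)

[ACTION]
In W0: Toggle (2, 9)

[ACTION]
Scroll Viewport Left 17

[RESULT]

  ┏━━┃ FileBrowser                      
  ┃ F┠──────────────────────────────────
  ┠──┃> [-] repo/                       
  ┃> ┃    helpers.yaml                  
  ┃  ┃    config.css                    
  ┃  ┃    parser.yaml                   
  ┃  ┃    [+] utils/                    
  ┃  ┃                                  
  ┃  ┃                                  
  ┃  ┗━━━━━━━━━━━━━━━━━━━━━━━━━━━━━━━━━━
  ┃    helpers.toml                   ┃━
  ┃    cache.py                       ┃ 
  ┃    cache.css                      ┃ 
  ┃                                   ┃ 
  ┃                                   ┃ 


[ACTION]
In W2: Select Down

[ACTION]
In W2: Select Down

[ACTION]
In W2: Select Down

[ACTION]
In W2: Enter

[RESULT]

  ┏━━┃ FileBrowser                      
  ┃ F┠──────────────────────────────────
  ┠──┃  [-] repo/                       
  ┃> ┃    helpers.yaml                  
  ┃  ┃    config.css                    
  ┃  ┃  > parser.yaml                   
  ┃  ┃    [+] utils/                    
  ┃  ┃                                  
  ┃  ┃                                  
  ┃  ┗━━━━━━━━━━━━━━━━━━━━━━━━━━━━━━━━━━
  ┃    helpers.toml                   ┃━
  ┃    cache.py                       ┃ 
  ┃    cache.css                      ┃ 
  ┃                                   ┃ 
  ┃                                   ┃ 


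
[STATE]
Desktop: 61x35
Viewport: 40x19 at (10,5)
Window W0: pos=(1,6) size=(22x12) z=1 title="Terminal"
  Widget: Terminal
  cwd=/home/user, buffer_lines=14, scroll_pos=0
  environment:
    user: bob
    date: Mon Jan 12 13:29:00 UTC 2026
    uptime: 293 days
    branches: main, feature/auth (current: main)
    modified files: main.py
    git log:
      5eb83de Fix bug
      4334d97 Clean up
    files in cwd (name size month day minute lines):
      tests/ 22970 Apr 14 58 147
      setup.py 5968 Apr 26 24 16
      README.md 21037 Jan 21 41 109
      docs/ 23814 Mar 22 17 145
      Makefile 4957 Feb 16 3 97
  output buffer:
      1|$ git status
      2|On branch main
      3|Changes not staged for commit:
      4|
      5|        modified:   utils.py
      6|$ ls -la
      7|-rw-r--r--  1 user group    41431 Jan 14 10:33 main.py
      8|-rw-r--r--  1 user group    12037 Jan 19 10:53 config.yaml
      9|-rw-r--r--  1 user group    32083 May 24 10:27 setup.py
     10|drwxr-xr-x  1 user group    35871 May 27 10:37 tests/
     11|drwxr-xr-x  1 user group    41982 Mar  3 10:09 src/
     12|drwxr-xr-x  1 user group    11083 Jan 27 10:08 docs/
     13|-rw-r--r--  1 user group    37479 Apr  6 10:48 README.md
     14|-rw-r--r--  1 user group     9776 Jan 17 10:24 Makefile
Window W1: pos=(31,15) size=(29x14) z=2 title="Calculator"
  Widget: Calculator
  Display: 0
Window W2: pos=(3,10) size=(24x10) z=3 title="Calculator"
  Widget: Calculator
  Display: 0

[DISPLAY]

                                        
━━━━━━━━━━━━┓                           
l           ┃                           
────────────┨                           
atus        ┃                           
━━━━━━━━━━━━━━━━┓                       
lator           ┃                       
────────────────┨                       
               0┃                       
──┬───┬───┐     ┃                       
8 │ 9 │ ÷ │     ┃    ┏━━━━━━━━━━━━━━━━━━
──┼───┼───┤     ┃    ┃ Calculator       
5 │ 6 │ × │     ┃    ┠──────────────────
──┴───┴───┘     ┃    ┃                  
━━━━━━━━━━━━━━━━┛    ┃┌───┬───┬───┬───┐ 
                     ┃│ 7 │ 8 │ 9 │ ÷ │ 
                     ┃├───┼───┼───┼───┤ 
                     ┃│ 4 │ 5 │ 6 │ × │ 
                     ┃├───┼───┼───┼───┤ 


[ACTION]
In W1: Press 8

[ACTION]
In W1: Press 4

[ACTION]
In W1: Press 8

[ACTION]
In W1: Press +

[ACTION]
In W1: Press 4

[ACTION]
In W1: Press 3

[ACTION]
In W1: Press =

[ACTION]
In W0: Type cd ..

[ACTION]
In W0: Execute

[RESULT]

                                        
━━━━━━━━━━━━┓                           
l           ┃                           
────────────┨                           
-x  1 user g┃                           
━━━━━━━━━━━━━━━━┓                       
lator           ┃                       
────────────────┨                       
               0┃                       
──┬───┬───┐     ┃                       
8 │ 9 │ ÷ │     ┃    ┏━━━━━━━━━━━━━━━━━━
──┼───┼───┤     ┃    ┃ Calculator       
5 │ 6 │ × │     ┃    ┠──────────────────
──┴───┴───┘     ┃    ┃                  
━━━━━━━━━━━━━━━━┛    ┃┌───┬───┬───┬───┐ 
                     ┃│ 7 │ 8 │ 9 │ ÷ │ 
                     ┃├───┼───┼───┼───┤ 
                     ┃│ 4 │ 5 │ 6 │ × │ 
                     ┃├───┼───┼───┼───┤ 


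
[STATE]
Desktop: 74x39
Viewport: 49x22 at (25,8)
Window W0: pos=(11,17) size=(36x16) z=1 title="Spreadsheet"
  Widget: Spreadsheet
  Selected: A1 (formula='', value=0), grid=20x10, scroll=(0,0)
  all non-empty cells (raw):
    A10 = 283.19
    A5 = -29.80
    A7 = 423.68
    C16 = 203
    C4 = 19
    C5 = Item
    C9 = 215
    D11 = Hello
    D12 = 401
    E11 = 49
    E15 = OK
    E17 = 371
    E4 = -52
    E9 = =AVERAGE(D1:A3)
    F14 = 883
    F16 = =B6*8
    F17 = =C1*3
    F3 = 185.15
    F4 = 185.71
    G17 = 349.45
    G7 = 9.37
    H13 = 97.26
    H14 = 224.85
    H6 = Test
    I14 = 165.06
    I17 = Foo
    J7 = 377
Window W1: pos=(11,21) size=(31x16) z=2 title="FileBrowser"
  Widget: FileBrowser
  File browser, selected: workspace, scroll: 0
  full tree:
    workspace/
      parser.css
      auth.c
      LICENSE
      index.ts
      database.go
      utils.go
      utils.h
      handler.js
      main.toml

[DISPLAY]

                                                 
                                                 
                                                 
                                                 
                                                 
                                                 
                                                 
                                                 
                                                 
━━━━━━━━━━━━━━━━━━━━━┓                           
                     ┃                           
─────────────────────┨                           
                     ┃                           
━━━━━━━━━━━━━━━━┓ D  ┃                           
                ┃----┃                           
────────────────┨    ┃                           
ce/             ┃    ┃                           
s               ┃    ┃                           
                ┃    ┃                           
                ┃    ┃                           
                ┃    ┃                           
go              ┃    ┃                           


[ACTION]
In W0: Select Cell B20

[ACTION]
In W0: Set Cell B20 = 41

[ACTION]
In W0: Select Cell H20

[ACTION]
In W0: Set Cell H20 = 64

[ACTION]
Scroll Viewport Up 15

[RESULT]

                                                 
                                                 
                                                 
                                                 
                                                 
                                                 
                                                 
                                                 
                                                 
                                                 
                                                 
                                                 
                                                 
                                                 
                                                 
                                                 
                                                 
━━━━━━━━━━━━━━━━━━━━━┓                           
                     ┃                           
─────────────────────┨                           
                     ┃                           
━━━━━━━━━━━━━━━━┓ D  ┃                           


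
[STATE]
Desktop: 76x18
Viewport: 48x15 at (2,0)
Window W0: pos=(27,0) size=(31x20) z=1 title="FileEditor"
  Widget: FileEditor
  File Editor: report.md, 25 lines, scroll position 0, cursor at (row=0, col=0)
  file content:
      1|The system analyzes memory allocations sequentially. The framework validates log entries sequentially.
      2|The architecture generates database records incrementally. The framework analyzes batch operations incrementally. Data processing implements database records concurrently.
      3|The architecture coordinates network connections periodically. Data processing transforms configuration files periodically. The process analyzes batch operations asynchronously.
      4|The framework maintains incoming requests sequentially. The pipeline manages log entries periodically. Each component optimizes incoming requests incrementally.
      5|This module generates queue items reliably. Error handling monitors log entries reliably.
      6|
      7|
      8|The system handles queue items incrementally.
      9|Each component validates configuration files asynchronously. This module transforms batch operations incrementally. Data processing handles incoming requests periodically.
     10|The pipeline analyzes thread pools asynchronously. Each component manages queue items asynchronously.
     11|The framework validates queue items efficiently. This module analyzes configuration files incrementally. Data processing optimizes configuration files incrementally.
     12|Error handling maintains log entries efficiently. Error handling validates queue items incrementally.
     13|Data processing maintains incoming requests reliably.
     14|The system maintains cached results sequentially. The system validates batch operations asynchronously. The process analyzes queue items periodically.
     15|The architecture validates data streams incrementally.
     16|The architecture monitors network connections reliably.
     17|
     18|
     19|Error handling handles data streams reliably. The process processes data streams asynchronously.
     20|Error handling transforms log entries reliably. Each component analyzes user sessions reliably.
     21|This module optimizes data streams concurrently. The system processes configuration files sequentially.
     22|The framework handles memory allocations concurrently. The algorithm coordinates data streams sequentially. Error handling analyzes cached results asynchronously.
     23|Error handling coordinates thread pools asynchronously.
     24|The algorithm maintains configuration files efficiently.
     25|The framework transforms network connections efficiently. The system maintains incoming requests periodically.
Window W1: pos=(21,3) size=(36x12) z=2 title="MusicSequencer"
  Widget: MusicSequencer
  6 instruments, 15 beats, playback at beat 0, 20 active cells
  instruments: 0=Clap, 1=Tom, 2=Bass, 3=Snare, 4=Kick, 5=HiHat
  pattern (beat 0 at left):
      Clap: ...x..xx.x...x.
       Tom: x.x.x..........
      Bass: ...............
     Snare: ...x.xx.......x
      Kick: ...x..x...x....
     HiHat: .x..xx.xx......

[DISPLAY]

                         ┏━━━━━━━━━━━━━━━━━━━━━━
                         ┃ FileEditor           
                         ┠──────────────────────
                   ┏━━━━━━━━━━━━━━━━━━━━━━━━━━━━
                   ┃ MusicSequencer             
                   ┠────────────────────────────
                   ┃      ▼12345678901234       
                   ┃  Clap···█··██·█···█·       
                   ┃   Tom█·█·█··········       
                   ┃  Bass···············       
                   ┃ Snare···█·██·······█       
                   ┃  Kick···█··█···█····       
                   ┃ HiHat·█··██·██······       
                   ┃                            
                   ┗━━━━━━━━━━━━━━━━━━━━━━━━━━━━


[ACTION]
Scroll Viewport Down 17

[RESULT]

                   ┏━━━━━━━━━━━━━━━━━━━━━━━━━━━━
                   ┃ MusicSequencer             
                   ┠────────────────────────────
                   ┃      ▼12345678901234       
                   ┃  Clap···█··██·█···█·       
                   ┃   Tom█·█·█··········       
                   ┃  Bass···············       
                   ┃ Snare···█·██·······█       
                   ┃  Kick···█··█···█····       
                   ┃ HiHat·█··██·██······       
                   ┃                            
                   ┗━━━━━━━━━━━━━━━━━━━━━━━━━━━━
                         ┃Data processing mainta
                         ┃The system maintains c
                         ┃The architecture valid


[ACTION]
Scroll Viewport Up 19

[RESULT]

                         ┏━━━━━━━━━━━━━━━━━━━━━━
                         ┃ FileEditor           
                         ┠──────────────────────
                   ┏━━━━━━━━━━━━━━━━━━━━━━━━━━━━
                   ┃ MusicSequencer             
                   ┠────────────────────────────
                   ┃      ▼12345678901234       
                   ┃  Clap···█··██·█···█·       
                   ┃   Tom█·█·█··········       
                   ┃  Bass···············       
                   ┃ Snare···█·██·······█       
                   ┃  Kick···█··█···█····       
                   ┃ HiHat·█··██·██······       
                   ┃                            
                   ┗━━━━━━━━━━━━━━━━━━━━━━━━━━━━


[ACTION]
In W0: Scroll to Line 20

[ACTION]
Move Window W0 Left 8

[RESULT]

                 ┏━━━━━━━━━━━━━━━━━━━━━━━━━━━━━┓
                 ┃ FileEditor                  ┃
                 ┠─────────────────────────────┨
                 ┃T┏━━━━━━━━━━━━━━━━━━━━━━━━━━━━
                 ┃T┃ MusicSequencer             
                 ┃E┠────────────────────────────
                 ┃D┃      ▼12345678901234       
                 ┃T┃  Clap···█··██·█···█·       
                 ┃T┃   Tom█·█·█··········       
                 ┃T┃  Bass···············       
                 ┃ ┃ Snare···█·██·······█       
                 ┃ ┃  Kick···█··█···█····       
                 ┃E┃ HiHat·█··██·██······       
                 ┃E┃                            
                 ┃T┗━━━━━━━━━━━━━━━━━━━━━━━━━━━━


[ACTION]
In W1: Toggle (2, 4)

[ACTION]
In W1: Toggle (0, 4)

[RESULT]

                 ┏━━━━━━━━━━━━━━━━━━━━━━━━━━━━━┓
                 ┃ FileEditor                  ┃
                 ┠─────────────────────────────┨
                 ┃T┏━━━━━━━━━━━━━━━━━━━━━━━━━━━━
                 ┃T┃ MusicSequencer             
                 ┃E┠────────────────────────────
                 ┃D┃      ▼12345678901234       
                 ┃T┃  Clap···██·██·█···█·       
                 ┃T┃   Tom█·█·█··········       
                 ┃T┃  Bass····█··········       
                 ┃ ┃ Snare···█·██·······█       
                 ┃ ┃  Kick···█··█···█····       
                 ┃E┃ HiHat·█··██·██······       
                 ┃E┃                            
                 ┃T┗━━━━━━━━━━━━━━━━━━━━━━━━━━━━


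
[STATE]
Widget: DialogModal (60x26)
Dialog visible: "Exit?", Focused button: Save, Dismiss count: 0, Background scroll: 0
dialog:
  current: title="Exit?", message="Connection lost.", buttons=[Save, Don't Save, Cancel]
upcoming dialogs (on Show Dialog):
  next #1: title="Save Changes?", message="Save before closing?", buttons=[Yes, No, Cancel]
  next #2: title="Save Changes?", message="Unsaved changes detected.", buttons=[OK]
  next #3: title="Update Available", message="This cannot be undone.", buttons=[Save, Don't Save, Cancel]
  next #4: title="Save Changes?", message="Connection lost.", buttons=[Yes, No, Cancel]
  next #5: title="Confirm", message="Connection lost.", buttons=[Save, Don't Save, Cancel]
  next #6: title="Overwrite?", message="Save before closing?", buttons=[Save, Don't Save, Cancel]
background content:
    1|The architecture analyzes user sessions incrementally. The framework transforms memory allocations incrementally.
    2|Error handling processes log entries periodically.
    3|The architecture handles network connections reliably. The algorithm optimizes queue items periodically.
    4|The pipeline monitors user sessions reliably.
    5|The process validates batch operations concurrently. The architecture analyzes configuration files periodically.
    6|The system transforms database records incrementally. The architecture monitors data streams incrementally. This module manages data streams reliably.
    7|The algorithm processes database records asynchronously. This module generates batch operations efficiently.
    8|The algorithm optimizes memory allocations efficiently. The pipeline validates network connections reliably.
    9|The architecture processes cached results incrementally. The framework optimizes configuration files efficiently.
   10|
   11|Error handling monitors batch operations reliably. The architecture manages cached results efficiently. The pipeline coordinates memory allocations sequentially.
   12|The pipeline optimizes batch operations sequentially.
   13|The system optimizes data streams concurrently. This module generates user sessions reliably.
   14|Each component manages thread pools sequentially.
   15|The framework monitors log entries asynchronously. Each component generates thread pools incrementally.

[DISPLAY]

The architecture analyzes user sessions incrementally. The f
Error handling processes log entries periodically.          
The architecture handles network connections reliably. The a
The pipeline monitors user sessions reliably.               
The process validates batch operations concurrently. The arc
The system transforms database records incrementally. The ar
The algorithm processes database records asynchronously. Thi
The algorithm optimizes memory allocations efficiently. The 
The architecture processes cached results incrementally. The
                                                            
Error handling┌──────────────────────────────┐bly. The archi
The pipeline o│            Exit?             │tially.       
The system opt│       Connection lost.       │. This module 
Each component│ [Save]  Don't Save   Cancel  │ly.           
The framework └──────────────────────────────┘sly. Each comp
                                                            
                                                            
                                                            
                                                            
                                                            
                                                            
                                                            
                                                            
                                                            
                                                            
                                                            


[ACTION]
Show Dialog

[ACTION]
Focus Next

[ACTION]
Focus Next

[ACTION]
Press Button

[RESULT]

The architecture analyzes user sessions incrementally. The f
Error handling processes log entries periodically.          
The architecture handles network connections reliably. The a
The pipeline monitors user sessions reliably.               
The process validates batch operations concurrently. The arc
The system transforms database records incrementally. The ar
The algorithm processes database records asynchronously. Thi
The algorithm optimizes memory allocations efficiently. The 
The architecture processes cached results incrementally. The
                                                            
Error handling monitors batch operations reliably. The archi
The pipeline optimizes batch operations sequentially.       
The system optimizes data streams concurrently. This module 
Each component manages thread pools sequentially.           
The framework monitors log entries asynchronously. Each comp
                                                            
                                                            
                                                            
                                                            
                                                            
                                                            
                                                            
                                                            
                                                            
                                                            
                                                            


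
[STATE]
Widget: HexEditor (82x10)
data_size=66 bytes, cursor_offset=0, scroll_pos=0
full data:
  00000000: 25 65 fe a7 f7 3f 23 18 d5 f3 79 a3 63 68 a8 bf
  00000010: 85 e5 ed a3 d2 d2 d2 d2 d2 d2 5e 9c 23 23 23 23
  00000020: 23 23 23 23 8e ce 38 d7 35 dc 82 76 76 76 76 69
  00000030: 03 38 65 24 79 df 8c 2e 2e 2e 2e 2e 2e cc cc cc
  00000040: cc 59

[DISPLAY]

00000000  25 65 fe a7 f7 3f 23 18  d5 f3 79 a3 63 68 a8 bf  |%e...?#...y.ch..|    
00000010  85 e5 ed a3 d2 d2 d2 d2  d2 d2 5e 9c 23 23 23 23  |..........^.####|    
00000020  23 23 23 23 8e ce 38 d7  35 dc 82 76 76 76 76 69  |####..8.5..vvvvi|    
00000030  03 38 65 24 79 df 8c 2e  2e 2e 2e 2e 2e cc cc cc  |.8e$y...........|    
00000040  cc 59                                             |.Y              |    
                                                                                  
                                                                                  
                                                                                  
                                                                                  
                                                                                  


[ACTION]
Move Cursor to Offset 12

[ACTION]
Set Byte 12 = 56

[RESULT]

00000000  25 65 fe a7 f7 3f 23 18  d5 f3 79 a3 56 68 a8 bf  |%e...?#...y.Vh..|    
00000010  85 e5 ed a3 d2 d2 d2 d2  d2 d2 5e 9c 23 23 23 23  |..........^.####|    
00000020  23 23 23 23 8e ce 38 d7  35 dc 82 76 76 76 76 69  |####..8.5..vvvvi|    
00000030  03 38 65 24 79 df 8c 2e  2e 2e 2e 2e 2e cc cc cc  |.8e$y...........|    
00000040  cc 59                                             |.Y              |    
                                                                                  
                                                                                  
                                                                                  
                                                                                  
                                                                                  


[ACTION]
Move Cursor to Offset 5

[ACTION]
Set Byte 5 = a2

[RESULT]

00000000  25 65 fe a7 f7 A2 23 18  d5 f3 79 a3 56 68 a8 bf  |%e....#...y.Vh..|    
00000010  85 e5 ed a3 d2 d2 d2 d2  d2 d2 5e 9c 23 23 23 23  |..........^.####|    
00000020  23 23 23 23 8e ce 38 d7  35 dc 82 76 76 76 76 69  |####..8.5..vvvvi|    
00000030  03 38 65 24 79 df 8c 2e  2e 2e 2e 2e 2e cc cc cc  |.8e$y...........|    
00000040  cc 59                                             |.Y              |    
                                                                                  
                                                                                  
                                                                                  
                                                                                  
                                                                                  


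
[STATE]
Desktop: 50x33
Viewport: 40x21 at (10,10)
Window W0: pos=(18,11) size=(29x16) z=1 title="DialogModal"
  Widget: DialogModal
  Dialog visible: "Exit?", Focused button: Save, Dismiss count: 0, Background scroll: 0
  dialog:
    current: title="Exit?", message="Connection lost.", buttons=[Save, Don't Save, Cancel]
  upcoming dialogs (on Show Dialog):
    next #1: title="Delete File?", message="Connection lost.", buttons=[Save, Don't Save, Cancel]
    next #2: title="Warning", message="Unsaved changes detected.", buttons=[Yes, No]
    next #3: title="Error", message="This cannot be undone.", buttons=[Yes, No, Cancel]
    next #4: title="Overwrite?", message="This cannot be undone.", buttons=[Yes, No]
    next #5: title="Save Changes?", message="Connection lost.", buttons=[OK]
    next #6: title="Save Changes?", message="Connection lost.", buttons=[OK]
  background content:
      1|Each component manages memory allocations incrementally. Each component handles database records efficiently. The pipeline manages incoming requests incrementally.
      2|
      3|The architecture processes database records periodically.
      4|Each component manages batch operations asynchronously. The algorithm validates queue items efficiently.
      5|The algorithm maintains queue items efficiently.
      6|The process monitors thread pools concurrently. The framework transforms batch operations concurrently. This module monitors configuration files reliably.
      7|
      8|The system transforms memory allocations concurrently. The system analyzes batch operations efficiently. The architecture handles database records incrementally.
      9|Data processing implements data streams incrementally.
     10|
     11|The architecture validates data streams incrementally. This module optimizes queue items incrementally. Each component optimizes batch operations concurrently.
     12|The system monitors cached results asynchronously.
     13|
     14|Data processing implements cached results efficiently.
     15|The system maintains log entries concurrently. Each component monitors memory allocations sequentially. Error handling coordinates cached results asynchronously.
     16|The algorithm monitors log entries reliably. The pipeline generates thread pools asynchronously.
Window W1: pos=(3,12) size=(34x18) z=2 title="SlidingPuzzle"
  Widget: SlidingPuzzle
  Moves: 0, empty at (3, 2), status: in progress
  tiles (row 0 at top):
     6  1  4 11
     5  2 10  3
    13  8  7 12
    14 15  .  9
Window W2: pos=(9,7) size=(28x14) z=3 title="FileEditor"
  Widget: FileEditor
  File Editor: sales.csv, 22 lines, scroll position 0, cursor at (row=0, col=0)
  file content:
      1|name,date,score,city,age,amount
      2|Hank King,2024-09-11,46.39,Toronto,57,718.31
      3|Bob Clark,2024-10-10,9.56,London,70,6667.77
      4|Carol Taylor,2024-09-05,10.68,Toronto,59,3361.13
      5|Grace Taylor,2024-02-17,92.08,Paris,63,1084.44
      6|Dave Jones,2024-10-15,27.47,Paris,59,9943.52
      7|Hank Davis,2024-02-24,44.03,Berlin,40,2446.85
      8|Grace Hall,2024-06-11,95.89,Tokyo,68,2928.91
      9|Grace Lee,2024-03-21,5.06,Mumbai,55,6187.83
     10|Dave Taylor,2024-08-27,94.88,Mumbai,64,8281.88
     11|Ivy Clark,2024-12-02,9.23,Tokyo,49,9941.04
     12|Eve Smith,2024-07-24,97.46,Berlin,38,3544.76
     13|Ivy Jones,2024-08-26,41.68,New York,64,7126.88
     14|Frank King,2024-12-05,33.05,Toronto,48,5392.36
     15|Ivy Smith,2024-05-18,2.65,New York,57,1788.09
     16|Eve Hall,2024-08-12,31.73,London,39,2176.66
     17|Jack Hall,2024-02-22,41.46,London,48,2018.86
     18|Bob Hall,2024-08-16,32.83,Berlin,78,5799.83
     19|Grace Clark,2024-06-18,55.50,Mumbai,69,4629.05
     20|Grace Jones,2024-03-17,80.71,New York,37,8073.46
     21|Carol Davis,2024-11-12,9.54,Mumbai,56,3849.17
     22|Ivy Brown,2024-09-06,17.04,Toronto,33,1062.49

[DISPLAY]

█ame,date,score,city,age,▲┃             
Hank King,2024-09-11,46.3█┃━━━━━━━━━┓   
Bob Clark,2024-10-10,9.56░┃         ┃   
Carol Taylor,2024-09-05,1░┃─────────┨   
Grace Taylor,2024-02-17,9░┃ages memo┃   
Dave Jones,2024-10-15,27.░┃         ┃   
Hank Davis,2024-02-24,44.░┃rocesses ┃   
Grace Hall,2024-06-11,95.░┃──────┐tc┃   
Grace Lee,2024-03-21,5.06░┃      │ue┃   
Dave Taylor,2024-08-27,94▼┃ost.  │ad┃   
━━━━━━━━━━━━━━━━━━━━━━━━━━┛ave   │  ┃   
────┼────┼────┤           ┃──────┘or┃   
 15 │    │  9 │           ┃plements ┃   
────┴────┴────┘           ┃         ┃   
 0                        ┃alidates ┃   
                          ┃s cached ┃   
                          ┃━━━━━━━━━┛   
                          ┃             
                          ┃             
━━━━━━━━━━━━━━━━━━━━━━━━━━┛             
                                        


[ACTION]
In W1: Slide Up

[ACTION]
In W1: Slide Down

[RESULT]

█ame,date,score,city,age,▲┃             
Hank King,2024-09-11,46.3█┃━━━━━━━━━┓   
Bob Clark,2024-10-10,9.56░┃         ┃   
Carol Taylor,2024-09-05,1░┃─────────┨   
Grace Taylor,2024-02-17,9░┃ages memo┃   
Dave Jones,2024-10-15,27.░┃         ┃   
Hank Davis,2024-02-24,44.░┃rocesses ┃   
Grace Hall,2024-06-11,95.░┃──────┐tc┃   
Grace Lee,2024-03-21,5.06░┃      │ue┃   
Dave Taylor,2024-08-27,94▼┃ost.  │ad┃   
━━━━━━━━━━━━━━━━━━━━━━━━━━┛ave   │  ┃   
────┼────┼────┤           ┃──────┘or┃   
 15 │  7 │  9 │           ┃plements ┃   
────┴────┴────┘           ┃         ┃   
 1                        ┃alidates ┃   
                          ┃s cached ┃   
                          ┃━━━━━━━━━┛   
                          ┃             
                          ┃             
━━━━━━━━━━━━━━━━━━━━━━━━━━┛             
                                        


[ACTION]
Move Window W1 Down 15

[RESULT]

█ame,date,score,city,age,▲┃             
Hank King,2024-09-11,46.3█┃━━━━━━━━━┓   
Bob Clark,2024-10-10,9.56░┃         ┃   
Carol Taylor,2024-09-05,1░┃─────────┨   
Grace Taylor,2024-02-17,9░┃ages memo┃   
Dave Jones,2024-10-15,27.░┃         ┃   
Hank Davis,2024-02-24,44.░┃rocesses ┃   
Grace Hall,2024-06-11,95.░┃──────┐tc┃   
Grace Lee,2024-03-21,5.06░┃      │ue┃   
Dave Taylor,2024-08-27,94▼┃ost.  │ad┃   
━━━━━━━━━━━━━━━━━━━━━━━━━━┛ave   │  ┃   
  2 │ 10 │  3 │           ┃──────┘or┃   
────┼────┼────┤           ┃plements ┃   
  8 │    │ 12 │           ┃         ┃   
────┼────┼────┤           ┃alidates ┃   
 15 │  7 │  9 │           ┃s cached ┃   
────┴────┴────┘           ┃━━━━━━━━━┛   
 1                        ┃             
                          ┃             
                          ┃             
                          ┃             
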